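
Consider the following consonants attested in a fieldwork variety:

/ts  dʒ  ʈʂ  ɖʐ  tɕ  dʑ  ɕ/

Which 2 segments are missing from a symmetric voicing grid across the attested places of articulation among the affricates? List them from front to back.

alveolar: voiceless /ts/, voiced —.
postalveolar: voiceless —, voiced /dʒ/.
retroflex: voiceless /ʈʂ/, voiced /ɖʐ/.
alveolo-palatal: voiceless /tɕ/, voiced /dʑ/.
Gaps, from front to back: alveolar lacks voiced (/dz/); postalveolar lacks voiceless (/tʃ/).

/dz/, /tʃ/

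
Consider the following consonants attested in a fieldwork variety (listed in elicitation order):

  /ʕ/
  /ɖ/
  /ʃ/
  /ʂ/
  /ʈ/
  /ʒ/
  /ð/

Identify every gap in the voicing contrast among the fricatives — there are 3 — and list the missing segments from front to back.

/θ/, /ʐ/, /ħ/

dental: voiceless —, voiced /ð/.
postalveolar: voiceless /ʃ/, voiced /ʒ/.
retroflex: voiceless /ʂ/, voiced —.
pharyngeal: voiceless —, voiced /ʕ/.
Gaps, from front to back: dental lacks voiceless (/θ/); retroflex lacks voiced (/ʐ/); pharyngeal lacks voiceless (/ħ/).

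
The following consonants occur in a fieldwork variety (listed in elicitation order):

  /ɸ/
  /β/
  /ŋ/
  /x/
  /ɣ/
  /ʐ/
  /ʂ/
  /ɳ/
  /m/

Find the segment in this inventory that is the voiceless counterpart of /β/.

/β/ is a voiced bilabial fricative.
The voiceless counterpart is a voiceless bilabial fricative — in this inventory, /ɸ/.

/ɸ/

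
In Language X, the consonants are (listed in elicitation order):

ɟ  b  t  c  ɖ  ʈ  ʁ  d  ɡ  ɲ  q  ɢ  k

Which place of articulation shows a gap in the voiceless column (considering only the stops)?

bilabial

Voiceless: /t/ (alveolar), /ʈ/ (retroflex), /c/ (palatal), /k/ (velar), /q/ (uvular).
Voiced: /b/ (bilabial), /d/ (alveolar), /ɖ/ (retroflex), /ɟ/ (palatal), /ɡ/ (velar), /ɢ/ (uvular).
Every place of articulation has a voiceless member except bilabial, where /p/ would be expected.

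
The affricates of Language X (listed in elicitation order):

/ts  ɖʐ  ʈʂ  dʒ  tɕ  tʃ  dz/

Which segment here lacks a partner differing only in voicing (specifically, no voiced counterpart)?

Alveolar: /ts/ ~ /dz/
Postalveolar: /tʃ/ ~ /dʒ/
Retroflex: /ʈʂ/ ~ /ɖʐ/
Alveolo-palatal: only /tɕ/ (voiceless); no voiced partner.
So /tɕ/ is the unpaired segment.

/tɕ/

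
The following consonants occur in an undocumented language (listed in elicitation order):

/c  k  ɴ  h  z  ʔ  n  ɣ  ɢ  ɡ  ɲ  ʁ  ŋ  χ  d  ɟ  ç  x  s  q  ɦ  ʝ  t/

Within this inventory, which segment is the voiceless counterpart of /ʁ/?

/ʁ/ is a voiced uvular fricative.
The voiceless counterpart is a voiceless uvular fricative — in this inventory, /χ/.

/χ/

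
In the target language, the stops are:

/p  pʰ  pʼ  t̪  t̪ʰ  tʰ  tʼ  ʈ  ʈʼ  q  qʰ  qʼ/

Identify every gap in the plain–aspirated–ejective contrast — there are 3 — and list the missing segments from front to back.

Plain: /p/ (bilabial), /t̪/ (dental), /ʈ/ (retroflex), /q/ (uvular).
Aspirated: /pʰ/ (bilabial), /t̪ʰ/ (dental), /tʰ/ (alveolar), /qʰ/ (uvular).
Ejective: /pʼ/ (bilabial), /tʼ/ (alveolar), /ʈʼ/ (retroflex), /qʼ/ (uvular).
Gaps, from front to back: dental lacks ejective (/t̪ʼ/); alveolar lacks plain (/t/); retroflex lacks aspirated (/ʈʰ/).

/t̪ʼ/, /t/, /ʈʰ/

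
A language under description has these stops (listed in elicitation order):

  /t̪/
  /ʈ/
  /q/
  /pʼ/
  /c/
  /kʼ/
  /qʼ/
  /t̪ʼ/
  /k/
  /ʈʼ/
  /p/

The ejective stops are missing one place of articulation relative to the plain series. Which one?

palatal

place of articulation  plain     ejective
bilabial          p         pʼ      
dental            t̪        t̪ʼ     
retroflex         ʈ         ʈʼ      
palatal           c         —       
velar             k         kʼ      
uvular            q         qʼ      
Every place of articulation has an ejective member except palatal, where /cʼ/ would be expected.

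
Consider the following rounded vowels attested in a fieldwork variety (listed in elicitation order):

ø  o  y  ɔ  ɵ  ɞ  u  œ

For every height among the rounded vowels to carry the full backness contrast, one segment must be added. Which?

/ʉ/

high: front /y/, central —, back /u/.
high-mid: front /ø/, central /ɵ/, back /o/.
low-mid: front /œ/, central /ɞ/, back /ɔ/.
The high row has no central member, so the gap is the high central rounded vowel /ʉ/.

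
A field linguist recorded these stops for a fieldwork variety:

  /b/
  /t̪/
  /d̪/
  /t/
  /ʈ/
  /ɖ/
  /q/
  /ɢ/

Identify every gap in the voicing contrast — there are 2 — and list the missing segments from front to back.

Voiceless: /t̪/ (dental), /t/ (alveolar), /ʈ/ (retroflex), /q/ (uvular).
Voiced: /b/ (bilabial), /d̪/ (dental), /ɖ/ (retroflex), /ɢ/ (uvular).
Gaps, from front to back: bilabial lacks voiceless (/p/); alveolar lacks voiced (/d/).

/p/, /d/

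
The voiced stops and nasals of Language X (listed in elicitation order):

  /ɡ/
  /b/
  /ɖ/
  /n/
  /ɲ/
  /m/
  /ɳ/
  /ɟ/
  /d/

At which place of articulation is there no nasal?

Oral stop: /b/ (bilabial), /d/ (alveolar), /ɖ/ (retroflex), /ɟ/ (palatal), /ɡ/ (velar).
Nasal: /m/ (bilabial), /n/ (alveolar), /ɳ/ (retroflex), /ɲ/ (palatal).
Every place of articulation has a nasal member except velar, where /ŋ/ would be expected.

velar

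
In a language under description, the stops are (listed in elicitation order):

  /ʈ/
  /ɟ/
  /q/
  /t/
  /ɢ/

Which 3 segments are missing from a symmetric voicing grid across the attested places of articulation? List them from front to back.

place of articulation  voiceless  voiced  
alveolar          t         —       
retroflex         ʈ         —       
palatal           —         ɟ       
uvular            q         ɢ       
Gaps, from front to back: alveolar lacks voiced (/d/); retroflex lacks voiced (/ɖ/); palatal lacks voiceless (/c/).

/d/, /ɖ/, /c/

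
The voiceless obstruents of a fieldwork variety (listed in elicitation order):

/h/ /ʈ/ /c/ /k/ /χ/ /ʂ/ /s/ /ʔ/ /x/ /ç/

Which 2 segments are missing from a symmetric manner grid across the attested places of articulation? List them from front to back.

alveolar: stop —, fricative /s/.
retroflex: stop /ʈ/, fricative /ʂ/.
palatal: stop /c/, fricative /ç/.
velar: stop /k/, fricative /x/.
uvular: stop —, fricative /χ/.
glottal: stop /ʔ/, fricative /h/.
Gaps, from front to back: alveolar lacks stop (/t/); uvular lacks stop (/q/).

/t/, /q/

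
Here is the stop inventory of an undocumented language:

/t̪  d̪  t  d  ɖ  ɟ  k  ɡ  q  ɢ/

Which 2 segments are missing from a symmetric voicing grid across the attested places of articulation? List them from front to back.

/ʈ/, /c/

Voiceless: /t̪/ (dental), /t/ (alveolar), /k/ (velar), /q/ (uvular).
Voiced: /d̪/ (dental), /d/ (alveolar), /ɖ/ (retroflex), /ɟ/ (palatal), /ɡ/ (velar), /ɢ/ (uvular).
Gaps, from front to back: retroflex lacks voiceless (/ʈ/); palatal lacks voiceless (/c/).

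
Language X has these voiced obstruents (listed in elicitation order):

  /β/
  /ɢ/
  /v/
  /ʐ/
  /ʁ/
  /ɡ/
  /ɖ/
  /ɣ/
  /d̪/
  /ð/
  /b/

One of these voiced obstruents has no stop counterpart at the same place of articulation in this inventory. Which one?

Bilabial: /b/ ~ /β/
Dental: /d̪/ ~ /ð/
Retroflex: /ɖ/ ~ /ʐ/
Velar: /ɡ/ ~ /ɣ/
Uvular: /ɢ/ ~ /ʁ/
Labiodental: only /v/ (fricative); no stop partner.
So /v/ is the unpaired segment.

/v/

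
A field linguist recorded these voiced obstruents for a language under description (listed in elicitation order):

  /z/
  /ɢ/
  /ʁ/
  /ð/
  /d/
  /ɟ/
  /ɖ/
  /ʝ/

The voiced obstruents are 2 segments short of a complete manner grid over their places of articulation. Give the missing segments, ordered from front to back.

/d̪/, /ʐ/

Stop: /d/ (alveolar), /ɖ/ (retroflex), /ɟ/ (palatal), /ɢ/ (uvular).
Fricative: /ð/ (dental), /z/ (alveolar), /ʝ/ (palatal), /ʁ/ (uvular).
Gaps, from front to back: dental lacks stop (/d̪/); retroflex lacks fricative (/ʐ/).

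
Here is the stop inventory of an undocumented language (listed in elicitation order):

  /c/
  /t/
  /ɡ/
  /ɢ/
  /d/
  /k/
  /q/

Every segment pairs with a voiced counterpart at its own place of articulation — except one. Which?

/c/

Alveolar: /t/ ~ /d/
Velar: /k/ ~ /ɡ/
Uvular: /q/ ~ /ɢ/
Palatal: only /c/ (voiceless); no voiced partner.
So /c/ is the unpaired segment.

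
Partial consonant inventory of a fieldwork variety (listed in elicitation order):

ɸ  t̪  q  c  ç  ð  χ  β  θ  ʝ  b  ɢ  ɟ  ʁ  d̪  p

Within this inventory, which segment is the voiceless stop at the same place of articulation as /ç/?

/ç/ is a voiceless palatal fricative.
The voiceless stop at the same place is a voiceless palatal stop — in this inventory, /c/.

/c/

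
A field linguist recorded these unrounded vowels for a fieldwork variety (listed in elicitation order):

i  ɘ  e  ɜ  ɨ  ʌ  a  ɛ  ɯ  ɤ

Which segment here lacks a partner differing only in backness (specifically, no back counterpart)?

High: /i/ ~ /ɨ/ ~ /ɯ/
High-mid: /e/ ~ /ɘ/ ~ /ɤ/
Low-mid: /ɛ/ ~ /ɜ/ ~ /ʌ/
Low: only /a/ (front); no back partner.
So /a/ is the unpaired segment.

/a/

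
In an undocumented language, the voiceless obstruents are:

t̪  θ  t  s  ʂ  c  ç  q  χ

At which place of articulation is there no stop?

place of articulation  stop      fricative
dental            t̪        θ       
alveolar          t         s       
retroflex         —         ʂ       
palatal           c         ç       
uvular            q         χ       
Every place of articulation has a stop member except retroflex, where /ʈ/ would be expected.

retroflex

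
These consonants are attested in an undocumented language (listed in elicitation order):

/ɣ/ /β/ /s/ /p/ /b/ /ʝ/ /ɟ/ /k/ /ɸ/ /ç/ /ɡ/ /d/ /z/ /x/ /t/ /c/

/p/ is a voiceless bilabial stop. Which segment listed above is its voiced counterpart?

The voiced counterpart is a voiced bilabial stop — in this inventory, /b/.

/b/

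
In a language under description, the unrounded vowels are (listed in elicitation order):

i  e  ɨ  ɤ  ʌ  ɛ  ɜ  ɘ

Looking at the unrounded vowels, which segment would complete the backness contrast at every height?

Front: /i/ (high), /e/ (high-mid), /ɛ/ (low-mid).
Central: /ɨ/ (high), /ɘ/ (high-mid), /ɜ/ (low-mid).
Back: /ɤ/ (high-mid), /ʌ/ (low-mid).
The high row has no back member, so the gap is the high back unrounded vowel /ɯ/.

/ɯ/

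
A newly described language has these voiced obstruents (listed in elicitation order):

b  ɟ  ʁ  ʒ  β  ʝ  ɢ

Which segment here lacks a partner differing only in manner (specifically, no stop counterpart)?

/ʒ/

Bilabial: /b/ ~ /β/
Palatal: /ɟ/ ~ /ʝ/
Uvular: /ɢ/ ~ /ʁ/
Postalveolar: only /ʒ/ (fricative); no stop partner.
So /ʒ/ is the unpaired segment.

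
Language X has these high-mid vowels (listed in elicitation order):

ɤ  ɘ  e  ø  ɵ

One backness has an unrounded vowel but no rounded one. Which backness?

Unrounded: /e/ (front), /ɘ/ (central), /ɤ/ (back).
Rounded: /ø/ (front), /ɵ/ (central).
Every backness has a rounded member except back, where /o/ would be expected.

back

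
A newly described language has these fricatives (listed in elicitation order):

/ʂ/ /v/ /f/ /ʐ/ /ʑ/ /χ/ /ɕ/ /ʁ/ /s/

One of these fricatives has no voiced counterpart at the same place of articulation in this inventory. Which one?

Labiodental: /f/ ~ /v/
Retroflex: /ʂ/ ~ /ʐ/
Alveolo-palatal: /ɕ/ ~ /ʑ/
Uvular: /χ/ ~ /ʁ/
Alveolar: only /s/ (voiceless); no voiced partner.
So /s/ is the unpaired segment.

/s/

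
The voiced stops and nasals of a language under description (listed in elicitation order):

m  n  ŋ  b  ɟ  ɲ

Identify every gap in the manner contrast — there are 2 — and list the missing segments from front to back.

/d/, /ɡ/

bilabial: oral stop /b/, nasal /m/.
alveolar: oral stop —, nasal /n/.
palatal: oral stop /ɟ/, nasal /ɲ/.
velar: oral stop —, nasal /ŋ/.
Gaps, from front to back: alveolar lacks oral stop (/d/); velar lacks oral stop (/ɡ/).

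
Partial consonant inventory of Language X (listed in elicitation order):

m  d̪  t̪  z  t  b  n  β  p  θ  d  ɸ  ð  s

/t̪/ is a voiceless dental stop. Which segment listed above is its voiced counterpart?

The voiced counterpart is a voiced dental stop — in this inventory, /d̪/.

/d̪/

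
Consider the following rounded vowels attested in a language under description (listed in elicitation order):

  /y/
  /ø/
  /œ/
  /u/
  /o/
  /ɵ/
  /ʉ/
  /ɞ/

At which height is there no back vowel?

Front: /y/ (high), /ø/ (high-mid), /œ/ (low-mid).
Central: /ʉ/ (high), /ɵ/ (high-mid), /ɞ/ (low-mid).
Back: /u/ (high), /o/ (high-mid).
Every height has a back member except low-mid, where /ɔ/ would be expected.

low-mid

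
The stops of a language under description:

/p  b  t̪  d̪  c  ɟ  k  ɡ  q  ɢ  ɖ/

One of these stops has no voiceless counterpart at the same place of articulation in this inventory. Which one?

Bilabial: /p/ ~ /b/
Dental: /t̪/ ~ /d̪/
Palatal: /c/ ~ /ɟ/
Velar: /k/ ~ /ɡ/
Uvular: /q/ ~ /ɢ/
Retroflex: only /ɖ/ (voiced); no voiceless partner.
So /ɖ/ is the unpaired segment.

/ɖ/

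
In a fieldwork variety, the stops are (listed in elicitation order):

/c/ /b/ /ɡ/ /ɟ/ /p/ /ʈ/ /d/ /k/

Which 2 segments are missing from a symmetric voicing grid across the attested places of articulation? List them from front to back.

place of articulation  voiceless  voiced  
bilabial          p         b       
alveolar          —         d       
retroflex         ʈ         —       
palatal           c         ɟ       
velar             k         ɡ       
Gaps, from front to back: alveolar lacks voiceless (/t/); retroflex lacks voiced (/ɖ/).

/t/, /ɖ/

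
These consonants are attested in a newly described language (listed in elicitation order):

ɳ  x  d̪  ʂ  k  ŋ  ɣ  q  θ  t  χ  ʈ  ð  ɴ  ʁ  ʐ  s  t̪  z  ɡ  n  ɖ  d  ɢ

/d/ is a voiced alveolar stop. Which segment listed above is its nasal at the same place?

/n/

The nasal at the same place is an alveolar nasal — in this inventory, /n/.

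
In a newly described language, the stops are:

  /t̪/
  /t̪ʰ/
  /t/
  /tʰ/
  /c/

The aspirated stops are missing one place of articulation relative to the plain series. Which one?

dental: plain /t̪/, aspirated /t̪ʰ/.
alveolar: plain /t/, aspirated /tʰ/.
palatal: plain /c/, aspirated —.
Every place of articulation has an aspirated member except palatal, where /cʰ/ would be expected.

palatal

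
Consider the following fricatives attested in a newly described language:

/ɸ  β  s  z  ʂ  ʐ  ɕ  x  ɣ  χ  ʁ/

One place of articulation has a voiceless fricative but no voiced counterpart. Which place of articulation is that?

alveolo-palatal

Voiceless: /ɸ/ (bilabial), /s/ (alveolar), /ʂ/ (retroflex), /ɕ/ (alveolo-palatal), /x/ (velar), /χ/ (uvular).
Voiced: /β/ (bilabial), /z/ (alveolar), /ʐ/ (retroflex), /ɣ/ (velar), /ʁ/ (uvular).
Every place of articulation has a voiced member except alveolo-palatal, where /ʑ/ would be expected.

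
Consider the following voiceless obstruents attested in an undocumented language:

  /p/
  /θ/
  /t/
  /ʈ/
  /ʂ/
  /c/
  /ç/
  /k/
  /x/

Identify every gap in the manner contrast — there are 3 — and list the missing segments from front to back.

place of articulation  stop      fricative
bilabial          p         —       
dental            —         θ       
alveolar          t         —       
retroflex         ʈ         ʂ       
palatal           c         ç       
velar             k         x       
Gaps, from front to back: bilabial lacks fricative (/ɸ/); dental lacks stop (/t̪/); alveolar lacks fricative (/s/).

/ɸ/, /t̪/, /s/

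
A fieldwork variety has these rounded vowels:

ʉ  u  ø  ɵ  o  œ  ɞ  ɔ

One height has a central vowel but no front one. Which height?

high

height            front     central   back    
high              —         ʉ         u       
high-mid          ø         ɵ         o       
low-mid           œ         ɞ         ɔ       
Every height has a front member except high, where /y/ would be expected.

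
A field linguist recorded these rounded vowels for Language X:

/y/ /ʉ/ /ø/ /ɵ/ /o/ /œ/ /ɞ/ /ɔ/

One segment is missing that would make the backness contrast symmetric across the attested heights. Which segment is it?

/u/

high: front /y/, central /ʉ/, back —.
high-mid: front /ø/, central /ɵ/, back /o/.
low-mid: front /œ/, central /ɞ/, back /ɔ/.
The high row has no back member, so the gap is the high back rounded vowel /u/.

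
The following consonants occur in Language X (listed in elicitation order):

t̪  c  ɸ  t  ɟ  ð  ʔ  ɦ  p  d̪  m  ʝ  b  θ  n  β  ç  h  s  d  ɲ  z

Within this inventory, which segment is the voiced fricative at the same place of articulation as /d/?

/d/ is a voiced alveolar stop.
The voiced fricative at the same place is a voiced alveolar fricative — in this inventory, /z/.

/z/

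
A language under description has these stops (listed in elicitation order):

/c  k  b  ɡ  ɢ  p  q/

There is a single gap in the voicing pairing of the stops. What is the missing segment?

/ɟ/

Voiceless: /p/ (bilabial), /c/ (palatal), /k/ (velar), /q/ (uvular).
Voiced: /b/ (bilabial), /ɡ/ (velar), /ɢ/ (uvular).
The palatal row has no voiced member, so the gap is the voiced palatal stop /ɟ/.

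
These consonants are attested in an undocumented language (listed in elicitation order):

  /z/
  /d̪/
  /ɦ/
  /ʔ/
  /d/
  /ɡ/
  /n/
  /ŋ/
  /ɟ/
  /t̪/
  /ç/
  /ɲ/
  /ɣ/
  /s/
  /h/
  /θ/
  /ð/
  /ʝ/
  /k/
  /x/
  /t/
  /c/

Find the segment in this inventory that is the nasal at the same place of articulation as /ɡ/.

/ŋ/

/ɡ/ is a voiced velar stop.
The nasal at the same place is a velar nasal — in this inventory, /ŋ/.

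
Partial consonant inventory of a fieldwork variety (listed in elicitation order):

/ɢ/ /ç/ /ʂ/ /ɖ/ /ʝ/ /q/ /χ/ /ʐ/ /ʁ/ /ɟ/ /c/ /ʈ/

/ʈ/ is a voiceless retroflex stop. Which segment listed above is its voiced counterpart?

/ɖ/

The voiced counterpart is a voiced retroflex stop — in this inventory, /ɖ/.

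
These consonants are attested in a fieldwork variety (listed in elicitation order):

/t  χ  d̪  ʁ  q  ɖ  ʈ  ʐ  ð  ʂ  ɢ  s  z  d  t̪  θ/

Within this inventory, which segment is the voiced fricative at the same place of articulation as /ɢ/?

/ɢ/ is a voiced uvular stop.
The voiced fricative at the same place is a voiced uvular fricative — in this inventory, /ʁ/.

/ʁ/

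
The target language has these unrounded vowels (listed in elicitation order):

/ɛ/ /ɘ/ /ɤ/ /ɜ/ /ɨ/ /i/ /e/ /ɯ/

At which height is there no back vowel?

low-mid

high: front /i/, central /ɨ/, back /ɯ/.
high-mid: front /e/, central /ɘ/, back /ɤ/.
low-mid: front /ɛ/, central /ɜ/, back —.
Every height has a back member except low-mid, where /ʌ/ would be expected.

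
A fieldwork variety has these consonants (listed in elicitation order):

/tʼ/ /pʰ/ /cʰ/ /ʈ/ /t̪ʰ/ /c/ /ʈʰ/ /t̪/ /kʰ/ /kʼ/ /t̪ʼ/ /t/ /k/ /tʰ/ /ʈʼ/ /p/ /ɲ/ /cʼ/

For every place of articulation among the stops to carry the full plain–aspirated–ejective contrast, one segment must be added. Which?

/pʼ/

place of articulation  plain     aspirated  ejective
bilabial          p         pʰ        —       
dental            t̪        t̪ʰ       t̪ʼ     
alveolar          t         tʰ        tʼ      
retroflex         ʈ         ʈʰ        ʈʼ      
palatal           c         cʰ        cʼ      
velar             k         kʰ        kʼ      
The bilabial row has no ejective member, so the gap is the ejective bilabial stop /pʼ/.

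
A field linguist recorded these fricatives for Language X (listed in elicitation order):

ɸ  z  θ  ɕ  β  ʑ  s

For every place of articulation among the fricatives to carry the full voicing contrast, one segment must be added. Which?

/ð/

place of articulation  voiceless  voiced  
bilabial          ɸ         β       
dental            θ         —       
alveolar          s         z       
alveolo-palatal   ɕ         ʑ       
The dental row has no voiced member, so the gap is the voiced dental fricative /ð/.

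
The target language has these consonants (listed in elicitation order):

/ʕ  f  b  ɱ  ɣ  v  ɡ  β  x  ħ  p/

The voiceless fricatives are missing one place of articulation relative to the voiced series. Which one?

bilabial

place of articulation  voiceless  voiced  
bilabial          —         β       
labiodental       f         v       
velar             x         ɣ       
pharyngeal        ħ         ʕ       
Every place of articulation has a voiceless member except bilabial, where /ɸ/ would be expected.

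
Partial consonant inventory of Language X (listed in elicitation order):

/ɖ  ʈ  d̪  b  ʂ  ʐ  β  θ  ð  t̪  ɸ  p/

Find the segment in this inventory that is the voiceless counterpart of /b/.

/b/ is a voiced bilabial stop.
The voiceless counterpart is a voiceless bilabial stop — in this inventory, /p/.

/p/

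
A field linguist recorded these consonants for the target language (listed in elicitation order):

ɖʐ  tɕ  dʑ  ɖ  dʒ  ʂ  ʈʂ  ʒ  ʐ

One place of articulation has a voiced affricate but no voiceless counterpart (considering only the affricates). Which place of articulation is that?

postalveolar: voiceless —, voiced /dʒ/.
retroflex: voiceless /ʈʂ/, voiced /ɖʐ/.
alveolo-palatal: voiceless /tɕ/, voiced /dʑ/.
Every place of articulation has a voiceless member except postalveolar, where /tʃ/ would be expected.

postalveolar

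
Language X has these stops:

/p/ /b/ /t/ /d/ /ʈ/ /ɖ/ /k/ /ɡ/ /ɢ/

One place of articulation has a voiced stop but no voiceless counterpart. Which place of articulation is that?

uvular

place of articulation  voiceless  voiced  
bilabial          p         b       
alveolar          t         d       
retroflex         ʈ         ɖ       
velar             k         ɡ       
uvular            —         ɢ       
Every place of articulation has a voiceless member except uvular, where /q/ would be expected.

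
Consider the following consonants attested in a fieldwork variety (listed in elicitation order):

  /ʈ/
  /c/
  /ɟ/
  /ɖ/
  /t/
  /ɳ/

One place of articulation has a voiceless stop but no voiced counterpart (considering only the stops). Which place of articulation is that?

Voiceless: /t/ (alveolar), /ʈ/ (retroflex), /c/ (palatal).
Voiced: /ɖ/ (retroflex), /ɟ/ (palatal).
Every place of articulation has a voiced member except alveolar, where /d/ would be expected.

alveolar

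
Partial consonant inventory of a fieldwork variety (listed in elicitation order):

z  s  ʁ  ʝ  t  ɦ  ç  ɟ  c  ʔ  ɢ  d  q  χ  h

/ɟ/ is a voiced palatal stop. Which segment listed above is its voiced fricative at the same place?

The voiced fricative at the same place is a voiced palatal fricative — in this inventory, /ʝ/.

/ʝ/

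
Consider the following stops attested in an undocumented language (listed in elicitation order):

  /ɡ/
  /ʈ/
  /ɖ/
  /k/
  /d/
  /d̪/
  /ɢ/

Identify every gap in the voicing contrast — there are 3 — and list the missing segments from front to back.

/t̪/, /t/, /q/

place of articulation  voiceless  voiced  
dental            —         d̪      
alveolar          —         d       
retroflex         ʈ         ɖ       
velar             k         ɡ       
uvular            —         ɢ       
Gaps, from front to back: dental lacks voiceless (/t̪/); alveolar lacks voiceless (/t/); uvular lacks voiceless (/q/).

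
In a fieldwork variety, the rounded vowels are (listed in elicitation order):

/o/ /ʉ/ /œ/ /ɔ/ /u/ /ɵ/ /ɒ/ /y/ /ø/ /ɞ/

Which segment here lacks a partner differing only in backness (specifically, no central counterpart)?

High: /y/ ~ /ʉ/ ~ /u/
High-mid: /ø/ ~ /ɵ/ ~ /o/
Low-mid: /œ/ ~ /ɞ/ ~ /ɔ/
Low: only /ɒ/ (back); no central partner.
So /ɒ/ is the unpaired segment.

/ɒ/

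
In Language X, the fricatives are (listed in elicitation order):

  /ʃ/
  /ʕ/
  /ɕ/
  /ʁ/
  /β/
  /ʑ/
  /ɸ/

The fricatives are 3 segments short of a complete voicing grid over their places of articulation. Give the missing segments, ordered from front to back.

place of articulation  voiceless  voiced  
bilabial          ɸ         β       
postalveolar      ʃ         —       
alveolo-palatal   ɕ         ʑ       
uvular            —         ʁ       
pharyngeal        —         ʕ       
Gaps, from front to back: postalveolar lacks voiced (/ʒ/); uvular lacks voiceless (/χ/); pharyngeal lacks voiceless (/ħ/).

/ʒ/, /χ/, /ħ/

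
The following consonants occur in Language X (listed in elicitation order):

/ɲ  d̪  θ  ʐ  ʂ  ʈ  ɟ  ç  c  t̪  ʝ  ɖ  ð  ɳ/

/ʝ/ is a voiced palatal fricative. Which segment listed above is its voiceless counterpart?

/ç/

The voiceless counterpart is a voiceless palatal fricative — in this inventory, /ç/.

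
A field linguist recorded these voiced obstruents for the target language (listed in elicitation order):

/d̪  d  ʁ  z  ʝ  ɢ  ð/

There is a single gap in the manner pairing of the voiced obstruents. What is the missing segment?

Stop: /d̪/ (dental), /d/ (alveolar), /ɢ/ (uvular).
Fricative: /ð/ (dental), /z/ (alveolar), /ʝ/ (palatal), /ʁ/ (uvular).
The palatal row has no stop member, so the gap is the palatal stop /ɟ/.

/ɟ/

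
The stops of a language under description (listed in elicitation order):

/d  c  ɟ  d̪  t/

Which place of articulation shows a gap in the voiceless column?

dental

place of articulation  voiceless  voiced  
dental            —         d̪      
alveolar          t         d       
palatal           c         ɟ       
Every place of articulation has a voiceless member except dental, where /t̪/ would be expected.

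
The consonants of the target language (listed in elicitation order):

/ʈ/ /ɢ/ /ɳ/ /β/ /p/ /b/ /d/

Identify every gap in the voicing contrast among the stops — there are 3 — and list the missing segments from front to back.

/t/, /ɖ/, /q/

place of articulation  voiceless  voiced  
bilabial          p         b       
alveolar          —         d       
retroflex         ʈ         —       
uvular            —         ɢ       
Gaps, from front to back: alveolar lacks voiceless (/t/); retroflex lacks voiced (/ɖ/); uvular lacks voiceless (/q/).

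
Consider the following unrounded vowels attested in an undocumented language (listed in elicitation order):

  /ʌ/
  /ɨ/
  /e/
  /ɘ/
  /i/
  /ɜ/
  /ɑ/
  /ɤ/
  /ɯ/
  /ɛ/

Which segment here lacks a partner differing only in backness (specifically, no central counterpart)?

High: /i/ ~ /ɨ/ ~ /ɯ/
High-mid: /e/ ~ /ɘ/ ~ /ɤ/
Low-mid: /ɛ/ ~ /ɜ/ ~ /ʌ/
Low: only /ɑ/ (back); no central partner.
So /ɑ/ is the unpaired segment.

/ɑ/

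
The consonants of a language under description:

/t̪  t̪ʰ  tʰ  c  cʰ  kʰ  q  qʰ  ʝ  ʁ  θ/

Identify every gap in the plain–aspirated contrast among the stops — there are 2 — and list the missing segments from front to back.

/t/, /k/

place of articulation  plain     aspirated
dental            t̪        t̪ʰ     
alveolar          —         tʰ      
palatal           c         cʰ      
velar             —         kʰ      
uvular            q         qʰ      
Gaps, from front to back: alveolar lacks plain (/t/); velar lacks plain (/k/).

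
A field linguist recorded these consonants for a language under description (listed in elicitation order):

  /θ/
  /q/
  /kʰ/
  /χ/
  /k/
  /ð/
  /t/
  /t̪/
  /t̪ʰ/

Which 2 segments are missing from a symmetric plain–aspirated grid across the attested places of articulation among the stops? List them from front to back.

/tʰ/, /qʰ/

place of articulation  plain     aspirated
dental            t̪        t̪ʰ     
alveolar          t         —       
velar             k         kʰ      
uvular            q         —       
Gaps, from front to back: alveolar lacks aspirated (/tʰ/); uvular lacks aspirated (/qʰ/).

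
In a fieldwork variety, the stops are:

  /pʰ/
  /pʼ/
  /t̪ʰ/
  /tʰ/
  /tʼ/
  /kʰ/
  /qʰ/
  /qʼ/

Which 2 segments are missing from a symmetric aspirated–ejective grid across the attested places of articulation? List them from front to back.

Aspirated: /pʰ/ (bilabial), /t̪ʰ/ (dental), /tʰ/ (alveolar), /kʰ/ (velar), /qʰ/ (uvular).
Ejective: /pʼ/ (bilabial), /tʼ/ (alveolar), /qʼ/ (uvular).
Gaps, from front to back: dental lacks ejective (/t̪ʼ/); velar lacks ejective (/kʼ/).

/t̪ʼ/, /kʼ/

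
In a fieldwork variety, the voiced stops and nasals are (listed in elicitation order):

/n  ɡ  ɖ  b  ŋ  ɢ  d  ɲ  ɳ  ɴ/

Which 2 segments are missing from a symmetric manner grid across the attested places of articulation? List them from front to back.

/m/, /ɟ/

bilabial: oral stop /b/, nasal —.
alveolar: oral stop /d/, nasal /n/.
retroflex: oral stop /ɖ/, nasal /ɳ/.
palatal: oral stop —, nasal /ɲ/.
velar: oral stop /ɡ/, nasal /ŋ/.
uvular: oral stop /ɢ/, nasal /ɴ/.
Gaps, from front to back: bilabial lacks nasal (/m/); palatal lacks oral stop (/ɟ/).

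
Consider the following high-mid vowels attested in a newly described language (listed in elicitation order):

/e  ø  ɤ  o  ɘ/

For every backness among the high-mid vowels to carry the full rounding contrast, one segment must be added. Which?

backness          unrounded  rounded 
front             e         ø       
central           ɘ         —       
back              ɤ         o       
The central row has no rounded member, so the gap is the central rounded vowel /ɵ/.

/ɵ/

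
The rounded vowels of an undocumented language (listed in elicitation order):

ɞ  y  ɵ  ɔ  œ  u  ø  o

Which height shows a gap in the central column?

height            front     central   back    
high              y         —         u       
high-mid          ø         ɵ         o       
low-mid           œ         ɞ         ɔ       
Every height has a central member except high, where /ʉ/ would be expected.

high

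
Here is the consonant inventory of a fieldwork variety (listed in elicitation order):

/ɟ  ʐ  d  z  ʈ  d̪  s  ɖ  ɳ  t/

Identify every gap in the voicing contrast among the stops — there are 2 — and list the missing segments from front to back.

dental: voiceless —, voiced /d̪/.
alveolar: voiceless /t/, voiced /d/.
retroflex: voiceless /ʈ/, voiced /ɖ/.
palatal: voiceless —, voiced /ɟ/.
Gaps, from front to back: dental lacks voiceless (/t̪/); palatal lacks voiceless (/c/).

/t̪/, /c/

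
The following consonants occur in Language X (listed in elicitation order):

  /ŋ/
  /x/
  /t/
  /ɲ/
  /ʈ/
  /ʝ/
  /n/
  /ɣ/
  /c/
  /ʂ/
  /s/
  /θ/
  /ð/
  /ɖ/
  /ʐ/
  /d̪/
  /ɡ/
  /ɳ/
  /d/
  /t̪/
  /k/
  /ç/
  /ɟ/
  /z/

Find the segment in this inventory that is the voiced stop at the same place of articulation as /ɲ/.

/ɲ/ is a palatal nasal.
The voiced stop at the same place is a voiced palatal stop — in this inventory, /ɟ/.

/ɟ/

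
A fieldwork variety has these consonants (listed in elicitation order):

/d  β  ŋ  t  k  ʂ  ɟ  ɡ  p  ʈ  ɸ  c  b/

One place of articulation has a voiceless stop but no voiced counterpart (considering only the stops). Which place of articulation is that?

bilabial: voiceless /p/, voiced /b/.
alveolar: voiceless /t/, voiced /d/.
retroflex: voiceless /ʈ/, voiced —.
palatal: voiceless /c/, voiced /ɟ/.
velar: voiceless /k/, voiced /ɡ/.
Every place of articulation has a voiced member except retroflex, where /ɖ/ would be expected.

retroflex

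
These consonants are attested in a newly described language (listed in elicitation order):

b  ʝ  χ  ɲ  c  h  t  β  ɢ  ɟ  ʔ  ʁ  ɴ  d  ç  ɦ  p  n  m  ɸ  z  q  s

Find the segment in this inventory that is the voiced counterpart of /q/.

/ɢ/

/q/ is a voiceless uvular stop.
The voiced counterpart is a voiced uvular stop — in this inventory, /ɢ/.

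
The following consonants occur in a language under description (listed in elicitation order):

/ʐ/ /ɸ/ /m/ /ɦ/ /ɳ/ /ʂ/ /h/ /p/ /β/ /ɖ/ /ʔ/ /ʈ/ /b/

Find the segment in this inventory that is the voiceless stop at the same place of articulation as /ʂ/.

/ʈ/

/ʂ/ is a voiceless retroflex fricative.
The voiceless stop at the same place is a voiceless retroflex stop — in this inventory, /ʈ/.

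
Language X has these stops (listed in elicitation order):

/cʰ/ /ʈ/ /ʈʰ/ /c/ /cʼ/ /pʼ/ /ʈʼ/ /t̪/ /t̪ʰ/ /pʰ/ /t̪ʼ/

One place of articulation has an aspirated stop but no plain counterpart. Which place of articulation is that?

Plain: /t̪/ (dental), /ʈ/ (retroflex), /c/ (palatal).
Aspirated: /pʰ/ (bilabial), /t̪ʰ/ (dental), /ʈʰ/ (retroflex), /cʰ/ (palatal).
Ejective: /pʼ/ (bilabial), /t̪ʼ/ (dental), /ʈʼ/ (retroflex), /cʼ/ (palatal).
Every place of articulation has a plain member except bilabial, where /p/ would be expected.

bilabial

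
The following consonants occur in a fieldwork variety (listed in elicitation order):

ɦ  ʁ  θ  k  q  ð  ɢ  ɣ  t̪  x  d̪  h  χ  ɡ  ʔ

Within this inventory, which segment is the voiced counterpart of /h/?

/h/ is a voiceless glottal fricative.
The voiced counterpart is a voiced glottal fricative — in this inventory, /ɦ/.

/ɦ/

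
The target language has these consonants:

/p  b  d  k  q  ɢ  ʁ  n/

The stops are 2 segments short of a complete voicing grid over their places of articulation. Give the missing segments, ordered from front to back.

/t/, /ɡ/

place of articulation  voiceless  voiced  
bilabial          p         b       
alveolar          —         d       
velar             k         —       
uvular            q         ɢ       
Gaps, from front to back: alveolar lacks voiceless (/t/); velar lacks voiced (/ɡ/).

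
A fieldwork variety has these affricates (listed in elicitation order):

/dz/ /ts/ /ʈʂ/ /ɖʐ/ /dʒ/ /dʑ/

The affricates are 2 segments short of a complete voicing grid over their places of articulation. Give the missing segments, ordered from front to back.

/tʃ/, /tɕ/

place of articulation  voiceless  voiced  
alveolar          ts        dz      
postalveolar      —         dʒ      
retroflex         ʈʂ        ɖʐ      
alveolo-palatal   —         dʑ      
Gaps, from front to back: postalveolar lacks voiceless (/tʃ/); alveolo-palatal lacks voiceless (/tɕ/).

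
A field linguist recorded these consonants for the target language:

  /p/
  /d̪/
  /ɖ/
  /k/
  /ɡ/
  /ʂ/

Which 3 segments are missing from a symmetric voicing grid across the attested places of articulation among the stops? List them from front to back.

place of articulation  voiceless  voiced  
bilabial          p         —       
dental            —         d̪      
retroflex         —         ɖ       
velar             k         ɡ       
Gaps, from front to back: bilabial lacks voiced (/b/); dental lacks voiceless (/t̪/); retroflex lacks voiceless (/ʈ/).

/b/, /t̪/, /ʈ/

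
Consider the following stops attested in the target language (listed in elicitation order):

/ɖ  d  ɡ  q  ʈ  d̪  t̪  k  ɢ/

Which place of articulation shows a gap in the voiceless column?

dental: voiceless /t̪/, voiced /d̪/.
alveolar: voiceless —, voiced /d/.
retroflex: voiceless /ʈ/, voiced /ɖ/.
velar: voiceless /k/, voiced /ɡ/.
uvular: voiceless /q/, voiced /ɢ/.
Every place of articulation has a voiceless member except alveolar, where /t/ would be expected.

alveolar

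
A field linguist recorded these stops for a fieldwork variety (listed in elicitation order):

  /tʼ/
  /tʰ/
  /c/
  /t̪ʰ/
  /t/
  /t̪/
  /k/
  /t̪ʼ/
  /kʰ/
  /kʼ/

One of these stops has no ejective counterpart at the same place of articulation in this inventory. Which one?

/c/

Dental: /t̪/ ~ /t̪ʰ/ ~ /t̪ʼ/
Alveolar: /t/ ~ /tʰ/ ~ /tʼ/
Velar: /k/ ~ /kʰ/ ~ /kʼ/
Palatal: only /c/ (plain); no ejective partner.
So /c/ is the unpaired segment.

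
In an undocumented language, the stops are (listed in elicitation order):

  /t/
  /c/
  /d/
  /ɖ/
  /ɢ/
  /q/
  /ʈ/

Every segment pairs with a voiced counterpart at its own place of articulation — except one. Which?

/c/

Alveolar: /t/ ~ /d/
Retroflex: /ʈ/ ~ /ɖ/
Uvular: /q/ ~ /ɢ/
Palatal: only /c/ (voiceless); no voiced partner.
So /c/ is the unpaired segment.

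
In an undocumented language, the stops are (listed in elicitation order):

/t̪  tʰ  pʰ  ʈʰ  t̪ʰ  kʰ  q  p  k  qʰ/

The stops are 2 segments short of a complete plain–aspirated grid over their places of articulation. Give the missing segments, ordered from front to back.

place of articulation  plain     aspirated
bilabial          p         pʰ      
dental            t̪        t̪ʰ     
alveolar          —         tʰ      
retroflex         —         ʈʰ      
velar             k         kʰ      
uvular            q         qʰ      
Gaps, from front to back: alveolar lacks plain (/t/); retroflex lacks plain (/ʈ/).

/t/, /ʈ/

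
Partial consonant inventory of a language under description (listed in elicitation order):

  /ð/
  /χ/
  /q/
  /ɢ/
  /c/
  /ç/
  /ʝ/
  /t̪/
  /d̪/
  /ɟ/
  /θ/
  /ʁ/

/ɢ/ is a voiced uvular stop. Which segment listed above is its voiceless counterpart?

/q/

The voiceless counterpart is a voiceless uvular stop — in this inventory, /q/.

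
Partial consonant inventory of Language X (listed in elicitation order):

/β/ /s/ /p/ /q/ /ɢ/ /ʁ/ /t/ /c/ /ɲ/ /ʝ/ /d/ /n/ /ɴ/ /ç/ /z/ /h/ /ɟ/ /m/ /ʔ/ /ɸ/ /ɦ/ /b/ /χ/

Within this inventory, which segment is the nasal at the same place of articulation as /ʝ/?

/ʝ/ is a voiced palatal fricative.
The nasal at the same place is a palatal nasal — in this inventory, /ɲ/.

/ɲ/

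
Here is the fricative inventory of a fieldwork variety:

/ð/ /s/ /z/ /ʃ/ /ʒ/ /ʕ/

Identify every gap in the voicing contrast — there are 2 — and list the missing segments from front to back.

Voiceless: /s/ (alveolar), /ʃ/ (postalveolar).
Voiced: /ð/ (dental), /z/ (alveolar), /ʒ/ (postalveolar), /ʕ/ (pharyngeal).
Gaps, from front to back: dental lacks voiceless (/θ/); pharyngeal lacks voiceless (/ħ/).

/θ/, /ħ/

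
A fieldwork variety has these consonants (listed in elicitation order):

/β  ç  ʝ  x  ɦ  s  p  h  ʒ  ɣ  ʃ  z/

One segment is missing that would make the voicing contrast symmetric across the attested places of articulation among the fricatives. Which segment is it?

Voiceless: /s/ (alveolar), /ʃ/ (postalveolar), /ç/ (palatal), /x/ (velar), /h/ (glottal).
Voiced: /β/ (bilabial), /z/ (alveolar), /ʒ/ (postalveolar), /ʝ/ (palatal), /ɣ/ (velar), /ɦ/ (glottal).
The bilabial row has no voiceless member, so the gap is the voiceless bilabial fricative /ɸ/.

/ɸ/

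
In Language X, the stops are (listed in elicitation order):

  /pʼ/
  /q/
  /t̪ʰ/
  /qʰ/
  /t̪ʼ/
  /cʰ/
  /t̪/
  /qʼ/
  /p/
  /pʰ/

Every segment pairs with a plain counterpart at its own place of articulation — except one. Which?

/cʰ/

Bilabial: /p/ ~ /pʰ/ ~ /pʼ/
Dental: /t̪/ ~ /t̪ʰ/ ~ /t̪ʼ/
Uvular: /q/ ~ /qʰ/ ~ /qʼ/
Palatal: only /cʰ/ (aspirated); no plain partner.
So /cʰ/ is the unpaired segment.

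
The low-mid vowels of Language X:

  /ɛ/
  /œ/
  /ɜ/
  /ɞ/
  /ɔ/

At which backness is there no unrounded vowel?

Unrounded: /ɛ/ (front), /ɜ/ (central).
Rounded: /œ/ (front), /ɞ/ (central), /ɔ/ (back).
Every backness has an unrounded member except back, where /ʌ/ would be expected.

back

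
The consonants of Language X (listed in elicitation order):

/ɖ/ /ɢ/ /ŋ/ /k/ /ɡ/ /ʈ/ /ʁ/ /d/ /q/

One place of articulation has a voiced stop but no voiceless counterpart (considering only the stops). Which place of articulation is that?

alveolar

place of articulation  voiceless  voiced  
alveolar          —         d       
retroflex         ʈ         ɖ       
velar             k         ɡ       
uvular            q         ɢ       
Every place of articulation has a voiceless member except alveolar, where /t/ would be expected.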